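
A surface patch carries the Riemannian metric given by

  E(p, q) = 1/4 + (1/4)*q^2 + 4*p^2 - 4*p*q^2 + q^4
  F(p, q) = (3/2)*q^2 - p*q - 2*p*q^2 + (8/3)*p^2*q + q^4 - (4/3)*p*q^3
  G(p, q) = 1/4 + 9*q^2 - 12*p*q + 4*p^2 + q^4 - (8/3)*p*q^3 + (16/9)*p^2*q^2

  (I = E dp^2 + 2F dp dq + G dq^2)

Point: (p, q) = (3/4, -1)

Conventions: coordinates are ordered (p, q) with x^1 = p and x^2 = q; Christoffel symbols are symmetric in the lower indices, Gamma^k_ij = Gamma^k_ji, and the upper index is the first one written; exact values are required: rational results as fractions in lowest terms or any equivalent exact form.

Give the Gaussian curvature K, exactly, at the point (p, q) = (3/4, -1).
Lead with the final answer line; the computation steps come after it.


Answer: K = 339112/217083

E = 3/4, F = 5/4, G = 49/2, EG - F^2 = 269/16 at the point
E_p = 2, E_q = 3/2, F_p = -11/3, F_q = -25/4, G_p = 70/3, G_q = -39
E_qq = 13/2, F_pq = 3, G_pp = 104/9
Evaluate Brioschi's two determinant matrices M1, M2 and divide by (EG - F^2)^2.
M1 = [[-E_qq/2 + F_pq - G_pp/2, E_p/2, F_p - E_q/2], [F_q - G_p/2, E, F], [G_q/2, F, G]] = [[-217/36, 1, -53/12], [-215/12, 3/4, 5/4], [-39/2, 5/4, 49/2]]; det M1 = 5561/16
M2 = [[0, E_q/2, G_p/2], [E_q/2, E, F], [G_p/2, F, G]] = [[0, 3/4, 35/3], [3/4, 3/4, 5/4], [35/3, 5/4, 49/2]]; det M2 = -9023/96
det M1 - det M2 = 42389/96; K = 42389/96 / (269/16)^2 = 339112/217083


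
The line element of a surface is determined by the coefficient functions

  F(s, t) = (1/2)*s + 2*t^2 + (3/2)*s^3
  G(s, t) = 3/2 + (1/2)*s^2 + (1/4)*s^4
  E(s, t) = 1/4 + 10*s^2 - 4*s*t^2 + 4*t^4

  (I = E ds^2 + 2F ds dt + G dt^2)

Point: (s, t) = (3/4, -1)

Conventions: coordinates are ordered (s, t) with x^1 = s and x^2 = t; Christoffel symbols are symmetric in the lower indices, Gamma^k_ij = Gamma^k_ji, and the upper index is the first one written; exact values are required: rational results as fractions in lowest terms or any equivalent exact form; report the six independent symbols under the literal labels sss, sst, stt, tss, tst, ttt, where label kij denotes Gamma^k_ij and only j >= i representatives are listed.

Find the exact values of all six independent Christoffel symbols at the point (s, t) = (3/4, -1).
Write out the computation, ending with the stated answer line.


E = 55/8, F = 385/128, G = 1905/1024 at the point
E_s = 11, E_t = -10, F_s = 97/32, F_t = -4, G_s = 75/64, G_t = 0
EG - F^2 = 61325/16384;  g^inv = (16384/61325) * [[1905/1024, -385/128], [-385/128, 55/8]]
first-kind symbols [ij,l] = (1/2)(d_i g_jl + d_j g_il - d_l g_ij): [ss,s] = E_s/2 = 11/2, [ss,t] = F_s - E_t/2 = 257/32, [st,s] = E_t/2 = -5, [st,t] = G_s/2 = 75/128, [tt,s] = F_t - G_s/2 = -587/128, [tt,t] = G_t/2 = 0
Gamma^s_ij = (G*[ij,s] - F*[ij,t])/(EG - F^2), Gamma^t_ij = (E*[ij,t] - F*[ij,s])/(EG - F^2)

Answer: Gamma_sss = -4148/1115, Gamma_sst = -7251/2453, Gamma_stt = -223647/98120, Gamma_tss = 2304/223, Gamma_tst = 1136/223, Gamma_ttt = 4109/1115


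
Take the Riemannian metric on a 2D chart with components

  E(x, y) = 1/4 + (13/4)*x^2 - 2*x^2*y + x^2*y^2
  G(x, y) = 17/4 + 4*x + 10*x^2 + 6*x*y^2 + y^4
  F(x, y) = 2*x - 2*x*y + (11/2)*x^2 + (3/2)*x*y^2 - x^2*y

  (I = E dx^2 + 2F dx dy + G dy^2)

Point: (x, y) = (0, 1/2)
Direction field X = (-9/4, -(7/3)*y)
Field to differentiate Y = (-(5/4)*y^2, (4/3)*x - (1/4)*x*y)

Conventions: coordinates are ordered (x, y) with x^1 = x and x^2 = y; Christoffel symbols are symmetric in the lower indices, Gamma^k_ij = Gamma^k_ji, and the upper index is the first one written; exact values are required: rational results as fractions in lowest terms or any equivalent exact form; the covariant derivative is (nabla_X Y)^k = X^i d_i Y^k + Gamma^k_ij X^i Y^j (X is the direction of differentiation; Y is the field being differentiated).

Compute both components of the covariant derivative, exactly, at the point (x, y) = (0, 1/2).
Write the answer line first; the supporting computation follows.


Answer: (nabla_X Y)^x = 35/24, (nabla_X Y)^y = -1873/828

E = 1/4, F = 0, G = 69/16 at the point
E_x = 0, E_y = 0, F_x = 11/8, F_y = 0, G_x = 11/2, G_y = 1/2
EG - F^2 = 69/64;  g^inv = (64/69) * [[69/16, 0], [0, 1/4]]
first-kind symbols [ij,l] = (1/2)(d_i g_jl + d_j g_il - d_l g_ij): [xx,x] = E_x/2 = 0, [xx,y] = F_x - E_y/2 = 11/8, [xy,x] = E_y/2 = 0, [xy,y] = G_x/2 = 11/4, [yy,x] = F_y - G_x/2 = -11/4, [yy,y] = G_y/2 = 1/4
Gamma^x_ij = (G*[ij,x] - F*[ij,y])/(EG - F^2), Gamma^y_ij = (E*[ij,y] - F*[ij,x])/(EG - F^2)
Gamma_xxx = 0, Gamma_xxy = 0, Gamma_xyy = -11, Gamma_yxx = 22/69, Gamma_yxy = 44/69, Gamma_yyy = 4/69
X = (-9/4, -7/6), Y = (-5/16, 0) at the point


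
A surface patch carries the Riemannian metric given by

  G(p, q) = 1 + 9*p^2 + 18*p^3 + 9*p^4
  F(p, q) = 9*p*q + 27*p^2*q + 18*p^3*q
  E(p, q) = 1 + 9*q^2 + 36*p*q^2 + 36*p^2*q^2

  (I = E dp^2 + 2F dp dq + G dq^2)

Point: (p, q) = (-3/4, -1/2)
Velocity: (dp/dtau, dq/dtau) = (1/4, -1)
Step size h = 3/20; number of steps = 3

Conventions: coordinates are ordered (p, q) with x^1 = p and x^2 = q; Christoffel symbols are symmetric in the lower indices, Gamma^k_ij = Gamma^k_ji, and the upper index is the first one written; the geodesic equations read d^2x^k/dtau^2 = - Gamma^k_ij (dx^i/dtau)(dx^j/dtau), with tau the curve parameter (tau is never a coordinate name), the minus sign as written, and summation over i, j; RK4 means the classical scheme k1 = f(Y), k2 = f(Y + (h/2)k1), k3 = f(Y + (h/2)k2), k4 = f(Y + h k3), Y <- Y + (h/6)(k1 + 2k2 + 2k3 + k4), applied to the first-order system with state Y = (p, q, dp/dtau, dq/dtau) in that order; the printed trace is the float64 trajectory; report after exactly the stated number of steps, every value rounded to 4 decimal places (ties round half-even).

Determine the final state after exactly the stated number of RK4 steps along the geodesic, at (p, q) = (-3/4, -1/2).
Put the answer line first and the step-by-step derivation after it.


Answer: p = -0.6531, q = -0.9385, dp/dtau = 0.1936, dq/dtau = -0.9582

f(Y) = (dp/dtau, dq/dtau, -Gamma^p_ij Y'^i Y'^j, -Gamma^q_ij Y'^i Y'^j) with the Gammas evaluated at the stage position; h = 0.150000; intermediate values shown to 6 dp
step 0: p = -0.7500, q = -0.5000, dp/dtau = 0.2500, dq/dtau = -1.0000
step 1:
  k1: at (p, q) = (-0.750000, -0.500000), (dp/dtau, dq/dtau) = (0.250000, -1.000000); Gamma_ppp = -1.197505, Gamma_ppq = -0.598753, Gamma_pqq = 0.000000, Gamma_qpp = 0.898129, Gamma_qpq = 0.449064, Gamma_qqq = 0.000000; k1 = (0.250000, -1.000000, -0.224532, 0.168399)
  k2: at (p, q) = (-0.731250, -0.575000), (dp/dtau, dq/dtau) = (0.233160, -0.987370); Gamma_ppp = -1.387257, Gamma_ppq = -0.557918, Gamma_pqq = 0.000000, Gamma_qpp = 1.025160, Gamma_qpq = 0.412293, Gamma_qqq = 0.000000; k2 = (0.233160, -0.987370, -0.181466, 0.134101)
  k3: at (p, q) = (-0.732513, -0.574053), (dp/dtau, dq/dtau) = (0.236390, -0.989942); Gamma_ppp = -1.388293, Gamma_ppq = -0.562311, Gamma_pqq = 0.000000, Gamma_qpp = 1.018991, Gamma_qpq = 0.412730, Gamma_qqq = 0.000000; k3 = (0.236390, -0.989942, -0.185597, 0.136226)
  k4: at (p, q) = (-0.714541, -0.648491), (dp/dtau, dq/dtau) = (0.222160, -0.979566); Gamma_ppp = -1.568134, Gamma_ppq = -0.518788, Gamma_pqq = 0.000000, Gamma_qpp = 1.149497, Gamma_qpq = 0.380290, Gamma_qqq = 0.000000; k4 = (0.222160, -0.979566, -0.148403, 0.108784)
  Y <- Y + (h/6)(k1 + 2k2 + 2k3 + k4): p = -0.7147, q = -0.6484, dp/dtau = 0.2223, dq/dtau = -0.9796
step 2:
  k1: at (p, q) = (-0.714718, -0.648355), (dp/dtau, dq/dtau) = (0.222323, -0.979554); Gamma_ppp = -1.568329, Gamma_ppq = -0.519390, Gamma_pqq = 0.000000, Gamma_qpp = 1.148507, Gamma_qpq = 0.380356, Gamma_qqq = 0.000000; k1 = (0.222323, -0.979554, -0.148704, 0.108898)
  k2: at (p, q) = (-0.698044, -0.721821), (dp/dtau, dq/dtau) = (0.211171, -0.971387); Gamma_ppp = -1.739481, Gamma_ppq = -0.477257, Gamma_pqq = 0.000000, Gamma_qpp = 1.282402, Gamma_qpq = 0.351849, Gamma_qqq = 0.000000; k2 = (0.211171, -0.971387, -0.118229, 0.087162)
  k3: at (p, q) = (-0.698881, -0.721209), (dp/dtau, dq/dtau) = (0.213456, -0.973017); Gamma_ppp = -1.740840, Gamma_ppq = -0.480054, Gamma_pqq = 0.000000, Gamma_qpp = 1.277076, Gamma_qpq = 0.352167, Gamma_qqq = 0.000000; k3 = (0.213456, -0.973017, -0.120092, 0.088100)
  k4: at (p, q) = (-0.682700, -0.794307), (dp/dtau, dq/dtau) = (0.204310, -0.966339); Gamma_ppp = -1.903125, Gamma_ppq = -0.437741, Gamma_pqq = 0.000000, Gamma_qpp = 1.420398, Gamma_qpq = 0.326708, Gamma_qqq = 0.000000; k4 = (0.204310, -0.966339, -0.093408, 0.069715)
  Y <- Y + (h/6)(k1 + 2k2 + 2k3 + k4): p = -0.6828, q = -0.7942, dp/dtau = 0.2044, dq/dtau = -0.9663
step 3:
  k1: at (p, q) = (-0.682821, -0.794222), (dp/dtau, dq/dtau) = (0.204355, -0.966326); Gamma_ppp = -1.903395, Gamma_ppq = -0.438141, Gamma_pqq = 0.000000, Gamma_qpp = 1.419518, Gamma_qpq = 0.326758, Gamma_qqq = 0.000000; k1 = (0.204355, -0.966326, -0.093555, 0.069771)
  k2: at (p, q) = (-0.667495, -0.866697), (dp/dtau, dq/dtau) = (0.197338, -0.961093); Gamma_ppp = -2.056950, Gamma_ppq = -0.397519, Gamma_pqq = 0.000000, Gamma_qpp = 1.572432, Gamma_qpq = 0.303883, Gamma_qqq = 0.000000; k2 = (0.197338, -0.961093, -0.070685, 0.054035)
  k3: at (p, q) = (-0.668021, -0.866304), (dp/dtau, dq/dtau) = (0.199053, -0.962273); Gamma_ppp = -2.058386, Gamma_ppq = -0.399227, Gamma_pqq = 0.000000, Gamma_qpp = 1.568064, Gamma_qpq = 0.304128, Gamma_qqq = 0.000000; k3 = (0.199053, -0.962273, -0.071381, 0.054377)
  k4: at (p, q) = (-0.652963, -0.938563), (dp/dtau, dq/dtau) = (0.193647, -0.958169); Gamma_ppp = -2.200788, Gamma_ppq = -0.358676, Gamma_pqq = 0.000000, Gamma_qpp = 1.736847, Gamma_qpq = 0.283064, Gamma_qqq = 0.000000; k4 = (0.193647, -0.958169, -0.050574, 0.039913)
  Y <- Y + (h/6)(k1 + 2k2 + 2k3 + k4): p = -0.6531, q = -0.9385, dp/dtau = 0.1936, dq/dtau = -0.9582


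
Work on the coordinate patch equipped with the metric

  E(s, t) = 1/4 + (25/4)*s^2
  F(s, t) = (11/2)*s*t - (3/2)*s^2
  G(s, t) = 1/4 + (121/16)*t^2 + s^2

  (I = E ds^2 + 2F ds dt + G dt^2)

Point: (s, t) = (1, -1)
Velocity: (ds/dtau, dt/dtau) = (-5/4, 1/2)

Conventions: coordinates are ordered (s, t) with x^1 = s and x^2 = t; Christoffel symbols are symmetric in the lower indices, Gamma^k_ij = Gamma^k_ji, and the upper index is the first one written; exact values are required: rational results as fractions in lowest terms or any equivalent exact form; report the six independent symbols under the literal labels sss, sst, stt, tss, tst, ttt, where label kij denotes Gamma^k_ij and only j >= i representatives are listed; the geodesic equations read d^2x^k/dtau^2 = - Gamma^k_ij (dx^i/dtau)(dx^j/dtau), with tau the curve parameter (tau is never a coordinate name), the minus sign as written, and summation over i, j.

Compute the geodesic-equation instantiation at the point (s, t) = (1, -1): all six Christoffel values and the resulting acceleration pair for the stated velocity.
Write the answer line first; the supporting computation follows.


Answer: Gamma_sss = -283/530, Gamma_sst = 224/265, Gamma_stt = -85/53, Gamma_tss = -368/265, Gamma_tst = 208/265, Gamma_ttt = -113/53; accelerations (d^2s/dtau^2, d^2t/dtau^2) = (3887/1696, 781/212)

E = 13/2, F = -7, G = 141/16 at the point
E_s = 25/2, E_t = 0, F_s = -17/2, F_t = 11/2, G_s = 2, G_t = -121/8
EG - F^2 = 265/32;  g^inv = (32/265) * [[141/16, 7], [7, 13/2]]
first-kind symbols [ij,l] = (1/2)(d_i g_jl + d_j g_il - d_l g_ij): [ss,s] = E_s/2 = 25/4, [ss,t] = F_s - E_t/2 = -17/2, [st,s] = E_t/2 = 0, [st,t] = G_s/2 = 1, [tt,s] = F_t - G_s/2 = 9/2, [tt,t] = G_t/2 = -121/16
Gamma^s_ij = (G*[ij,s] - F*[ij,t])/(EG - F^2), Gamma^t_ij = (E*[ij,t] - F*[ij,s])/(EG - F^2)
Gamma_sss = -283/530, Gamma_sst = 224/265, Gamma_stt = -85/53, Gamma_tss = -368/265, Gamma_tst = 208/265, Gamma_ttt = -113/53
d^2s/dtau^2 = -(Gamma_sss*(-5/4)^2 + 2*Gamma_sst*(-5/4)*(1/2) + Gamma_stt*(1/2)^2) = 3887/1696
d^2t/dtau^2 = -(Gamma_tss*(-5/4)^2 + 2*Gamma_tst*(-5/4)*(1/2) + Gamma_ttt*(1/2)^2) = 781/212


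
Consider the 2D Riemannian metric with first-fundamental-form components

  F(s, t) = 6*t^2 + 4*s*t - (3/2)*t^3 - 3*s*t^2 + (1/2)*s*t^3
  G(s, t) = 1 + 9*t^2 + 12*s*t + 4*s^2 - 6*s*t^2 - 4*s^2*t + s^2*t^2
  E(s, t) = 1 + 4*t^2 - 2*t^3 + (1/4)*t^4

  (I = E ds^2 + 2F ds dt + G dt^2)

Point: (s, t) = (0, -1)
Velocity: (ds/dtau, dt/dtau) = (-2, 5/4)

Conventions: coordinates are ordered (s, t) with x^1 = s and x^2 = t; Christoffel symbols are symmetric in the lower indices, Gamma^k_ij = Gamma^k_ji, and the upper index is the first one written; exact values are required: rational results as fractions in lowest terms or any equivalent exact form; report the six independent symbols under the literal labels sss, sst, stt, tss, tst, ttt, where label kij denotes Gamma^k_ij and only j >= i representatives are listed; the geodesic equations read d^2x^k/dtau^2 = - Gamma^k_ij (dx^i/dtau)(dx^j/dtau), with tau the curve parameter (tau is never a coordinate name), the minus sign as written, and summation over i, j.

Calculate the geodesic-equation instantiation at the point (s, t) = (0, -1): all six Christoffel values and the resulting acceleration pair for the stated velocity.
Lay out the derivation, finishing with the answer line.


E = 29/4, F = 15/2, G = 10 at the point
E_s = 0, E_t = -15, F_s = -15/2, F_t = -33/2, G_s = -18, G_t = -18
EG - F^2 = 65/4;  g^inv = (4/65) * [[10, -15/2], [-15/2, 29/4]]
first-kind symbols [ij,l] = (1/2)(d_i g_jl + d_j g_il - d_l g_ij): [ss,s] = E_s/2 = 0, [ss,t] = F_s - E_t/2 = 0, [st,s] = E_t/2 = -15/2, [st,t] = G_s/2 = -9, [tt,s] = F_t - G_s/2 = -15/2, [tt,t] = G_t/2 = -9
Gamma^s_ij = (G*[ij,s] - F*[ij,t])/(EG - F^2), Gamma^t_ij = (E*[ij,t] - F*[ij,s])/(EG - F^2)
Gamma_sss = 0, Gamma_sst = -6/13, Gamma_stt = -6/13, Gamma_tss = 0, Gamma_tst = -36/65, Gamma_ttt = -36/65
d^2s/dtau^2 = -(Gamma_sss*(-2)^2 + 2*Gamma_sst*(-2)*(5/4) + Gamma_stt*(5/4)^2) = -165/104
d^2t/dtau^2 = -(Gamma_tss*(-2)^2 + 2*Gamma_tst*(-2)*(5/4) + Gamma_ttt*(5/4)^2) = -99/52

Answer: Gamma_sss = 0, Gamma_sst = -6/13, Gamma_stt = -6/13, Gamma_tss = 0, Gamma_tst = -36/65, Gamma_ttt = -36/65; accelerations (d^2s/dtau^2, d^2t/dtau^2) = (-165/104, -99/52)


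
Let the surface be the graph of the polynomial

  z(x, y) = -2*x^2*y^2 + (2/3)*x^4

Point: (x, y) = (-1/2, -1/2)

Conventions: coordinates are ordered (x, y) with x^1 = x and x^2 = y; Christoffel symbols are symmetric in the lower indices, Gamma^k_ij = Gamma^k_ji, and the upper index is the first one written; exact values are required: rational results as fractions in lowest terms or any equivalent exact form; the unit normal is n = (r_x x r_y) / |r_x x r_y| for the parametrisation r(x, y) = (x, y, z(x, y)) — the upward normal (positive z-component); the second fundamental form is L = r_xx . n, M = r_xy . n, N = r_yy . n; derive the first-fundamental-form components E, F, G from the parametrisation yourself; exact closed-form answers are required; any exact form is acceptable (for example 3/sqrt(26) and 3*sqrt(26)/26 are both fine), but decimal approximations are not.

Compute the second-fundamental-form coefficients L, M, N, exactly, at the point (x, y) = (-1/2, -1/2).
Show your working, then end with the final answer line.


z_x = 1/6, z_y = 1/2, z_xx = 1, z_xy = -2, z_yy = -1
E = 37/36, F = 1/12, G = 5/4; answer radicand W^2 = 23/18
unnormalised second-form numerators: l = 1, m = -2, n = -1; L = l/sqrt(23/18), and similarly M = m/sqrt(W^2), N = n/sqrt(W^2)

Answer: L = 3*sqrt(46)/23, M = -6*sqrt(46)/23, N = -3*sqrt(46)/23


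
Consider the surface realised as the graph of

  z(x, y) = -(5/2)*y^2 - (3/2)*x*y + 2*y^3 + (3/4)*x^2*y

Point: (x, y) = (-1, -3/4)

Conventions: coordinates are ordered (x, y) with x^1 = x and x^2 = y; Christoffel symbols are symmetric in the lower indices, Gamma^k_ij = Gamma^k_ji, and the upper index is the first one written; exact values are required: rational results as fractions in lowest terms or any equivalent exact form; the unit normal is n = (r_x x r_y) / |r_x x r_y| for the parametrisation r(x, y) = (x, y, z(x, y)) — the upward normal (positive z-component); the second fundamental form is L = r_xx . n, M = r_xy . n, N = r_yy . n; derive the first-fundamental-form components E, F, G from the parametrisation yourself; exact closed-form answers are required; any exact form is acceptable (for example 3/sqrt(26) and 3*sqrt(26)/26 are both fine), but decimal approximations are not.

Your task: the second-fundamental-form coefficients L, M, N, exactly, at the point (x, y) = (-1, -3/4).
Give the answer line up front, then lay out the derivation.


Answer: L = -9*sqrt(6013)/6013, M = -24*sqrt(6013)/6013, N = -16*sqrt(6013)/859

z_x = 9/4, z_y = 75/8, z_xx = -9/8, z_xy = -3, z_yy = -14
E = 97/16, F = 675/32, G = 5689/64; answer radicand W^2 = 6013/64
unnormalised second-form numerators: l = -9/8, m = -3, n = -14; L = l/sqrt(6013/64), and similarly M = m/sqrt(W^2), N = n/sqrt(W^2)


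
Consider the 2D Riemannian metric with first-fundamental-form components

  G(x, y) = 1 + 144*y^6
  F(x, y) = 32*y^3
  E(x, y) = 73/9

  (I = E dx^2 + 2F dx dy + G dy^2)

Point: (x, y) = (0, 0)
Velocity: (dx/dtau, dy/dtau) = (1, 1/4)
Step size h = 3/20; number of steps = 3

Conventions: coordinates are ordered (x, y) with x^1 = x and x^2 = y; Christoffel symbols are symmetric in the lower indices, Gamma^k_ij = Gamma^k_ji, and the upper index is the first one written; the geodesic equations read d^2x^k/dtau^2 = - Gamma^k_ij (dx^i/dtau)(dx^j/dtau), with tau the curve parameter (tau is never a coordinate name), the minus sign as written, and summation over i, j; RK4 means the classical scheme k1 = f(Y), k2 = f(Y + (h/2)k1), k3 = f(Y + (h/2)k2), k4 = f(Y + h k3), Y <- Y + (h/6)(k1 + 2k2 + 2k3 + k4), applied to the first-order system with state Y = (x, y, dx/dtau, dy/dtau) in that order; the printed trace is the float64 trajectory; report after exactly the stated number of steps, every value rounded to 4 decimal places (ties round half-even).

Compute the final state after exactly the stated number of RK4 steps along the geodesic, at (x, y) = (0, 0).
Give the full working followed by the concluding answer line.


f(Y) = (dx/dtau, dy/dtau, -Gamma^x_ij Y'^i Y'^j, -Gamma^y_ij Y'^i Y'^j) with the Gammas evaluated at the stage position; h = 0.150000; intermediate values shown to 6 dp
step 0: x = 0.0000, y = 0.0000, dx/dtau = 1.0000, dy/dtau = 0.2500
step 1:
  k1: at (x, y) = (0.000000, 0.000000), (dx/dtau, dy/dtau) = (1.000000, 0.250000); Gamma_xxx = 0.000000, Gamma_xxy = 0.000000, Gamma_xyy = 0.000000, Gamma_yxx = 0.000000, Gamma_yxy = 0.000000, Gamma_yyy = 0.000000; k1 = (1.000000, 0.250000, 0.000000, 0.000000)
  k2: at (x, y) = (0.075000, 0.018750), (dx/dtau, dy/dtau) = (1.000000, 0.250000); Gamma_xxx = 0.000000, Gamma_xxy = 0.000000, Gamma_xyy = 0.004161, Gamma_yxx = 0.000000, Gamma_yxy = 0.000000, Gamma_yyy = 0.000000; k2 = (1.000000, 0.250000, -0.000260, 0.000000)
  k3: at (x, y) = (0.075000, 0.018750), (dx/dtau, dy/dtau) = (0.999980, 0.250000); Gamma_xxx = 0.000000, Gamma_xxy = 0.000000, Gamma_xyy = 0.004161, Gamma_yxx = 0.000000, Gamma_yxy = 0.000000, Gamma_yyy = 0.000000; k3 = (0.999980, 0.250000, -0.000260, 0.000000)
  k4: at (x, y) = (0.149997, 0.037500), (dx/dtau, dy/dtau) = (0.999961, 0.250000); Gamma_xxx = 0.000000, Gamma_xxy = 0.000000, Gamma_xyy = 0.016644, Gamma_yxx = 0.000000, Gamma_yxy = 0.000000, Gamma_yyy = 0.000004; k4 = (0.999961, 0.250000, -0.001040, 0.000000)
  Y <- Y + (h/6)(k1 + 2k2 + 2k3 + k4): x = 0.1500, y = 0.0375, dx/dtau = 0.9999, dy/dtau = 0.2500
step 2:
  k1: at (x, y) = (0.149998, 0.037500), (dx/dtau, dy/dtau) = (0.999948, 0.250000); Gamma_xxx = 0.000000, Gamma_xxy = 0.000000, Gamma_xyy = 0.016644, Gamma_yxx = 0.000000, Gamma_yxy = 0.000000, Gamma_yyy = 0.000004; k1 = (0.999948, 0.250000, -0.001040, 0.000000)
  k2: at (x, y) = (0.224994, 0.056250), (dx/dtau, dy/dtau) = (0.999870, 0.250000); Gamma_xxx = 0.000000, Gamma_xxy = 0.000000, Gamma_xyy = 0.037449, Gamma_yxx = 0.000000, Gamma_yxy = 0.000000, Gamma_yyy = 0.000030; k2 = (0.999870, 0.250000, -0.002341, -0.000002)
  k3: at (x, y) = (0.224988, 0.056250), (dx/dtau, dy/dtau) = (0.999772, 0.250000); Gamma_xxx = 0.000000, Gamma_xxy = 0.000000, Gamma_xyy = 0.037449, Gamma_yxx = 0.000000, Gamma_yxy = 0.000000, Gamma_yyy = 0.000030; k3 = (0.999772, 0.250000, -0.002341, -0.000002)
  k4: at (x, y) = (0.299964, 0.075000), (dx/dtau, dy/dtau) = (0.999597, 0.250000); Gamma_xxx = 0.000000, Gamma_xxy = 0.000000, Gamma_xyy = 0.066575, Gamma_yxx = 0.000000, Gamma_yxy = 0.000000, Gamma_yyy = 0.000126; k4 = (0.999597, 0.250000, -0.004161, -0.000008)
  Y <- Y + (h/6)(k1 + 2k2 + 2k3 + k4): x = 0.3000, y = 0.0750, dx/dtau = 0.9996, dy/dtau = 0.2500
step 3:
  k1: at (x, y) = (0.299969, 0.075000), (dx/dtau, dy/dtau) = (0.999584, 0.250000); Gamma_xxx = 0.000000, Gamma_xxy = 0.000000, Gamma_xyy = 0.066575, Gamma_yxx = 0.000000, Gamma_yxy = 0.000000, Gamma_yyy = 0.000126; k1 = (0.999584, 0.250000, -0.004161, -0.000008)
  k2: at (x, y) = (0.374938, 0.093750), (dx/dtau, dy/dtau) = (0.999272, 0.249999); Gamma_xxx = 0.000000, Gamma_xxy = 0.000000, Gamma_xyy = 0.104023, Gamma_yxx = 0.000000, Gamma_yxy = 0.000000, Gamma_yyy = 0.000386; k2 = (0.999272, 0.249999, -0.006501, -0.000024)
  k3: at (x, y) = (0.374914, 0.093750), (dx/dtau, dy/dtau) = (0.999096, 0.249998); Gamma_xxx = 0.000000, Gamma_xxy = 0.000000, Gamma_xyy = 0.104023, Gamma_yxx = 0.000000, Gamma_yxy = 0.000000, Gamma_yyy = 0.000386; k3 = (0.999096, 0.249998, -0.006501, -0.000024)
  k4: at (x, y) = (0.449833, 0.112500), (dx/dtau, dy/dtau) = (0.998609, 0.249996); Gamma_xxx = 0.000000, Gamma_xxy = 0.000000, Gamma_xyy = 0.149788, Gamma_yxx = 0.000000, Gamma_yxy = 0.000000, Gamma_yyy = 0.000960; k4 = (0.998609, 0.249996, -0.009361, -0.000060)
  Y <- Y + (h/6)(k1 + 2k2 + 2k3 + k4): x = 0.4498, y = 0.1125, dx/dtau = 0.9986, dy/dtau = 0.2500

Answer: x = 0.4498, y = 0.1125, dx/dtau = 0.9986, dy/dtau = 0.2500


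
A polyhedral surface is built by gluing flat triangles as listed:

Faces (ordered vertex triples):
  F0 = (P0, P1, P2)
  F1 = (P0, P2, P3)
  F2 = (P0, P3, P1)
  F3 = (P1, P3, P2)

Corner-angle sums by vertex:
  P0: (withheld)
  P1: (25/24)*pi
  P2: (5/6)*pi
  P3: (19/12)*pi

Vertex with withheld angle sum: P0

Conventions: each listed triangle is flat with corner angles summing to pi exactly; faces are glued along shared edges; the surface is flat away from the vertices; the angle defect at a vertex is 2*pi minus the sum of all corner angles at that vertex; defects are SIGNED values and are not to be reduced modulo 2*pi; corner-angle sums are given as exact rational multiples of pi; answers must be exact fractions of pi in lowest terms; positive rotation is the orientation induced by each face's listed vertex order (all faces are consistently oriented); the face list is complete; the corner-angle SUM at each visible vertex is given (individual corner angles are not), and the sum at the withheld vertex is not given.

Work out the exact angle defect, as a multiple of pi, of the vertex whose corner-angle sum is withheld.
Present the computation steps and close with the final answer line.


V = 4, E = 6, F = 4; chi = V - E + F = 2
Gauss-Bonnet: total defect = 2*pi*chi = 4*pi; visible defects sum to (61/24)*pi

Answer: defect(P0) = (35/24)*pi


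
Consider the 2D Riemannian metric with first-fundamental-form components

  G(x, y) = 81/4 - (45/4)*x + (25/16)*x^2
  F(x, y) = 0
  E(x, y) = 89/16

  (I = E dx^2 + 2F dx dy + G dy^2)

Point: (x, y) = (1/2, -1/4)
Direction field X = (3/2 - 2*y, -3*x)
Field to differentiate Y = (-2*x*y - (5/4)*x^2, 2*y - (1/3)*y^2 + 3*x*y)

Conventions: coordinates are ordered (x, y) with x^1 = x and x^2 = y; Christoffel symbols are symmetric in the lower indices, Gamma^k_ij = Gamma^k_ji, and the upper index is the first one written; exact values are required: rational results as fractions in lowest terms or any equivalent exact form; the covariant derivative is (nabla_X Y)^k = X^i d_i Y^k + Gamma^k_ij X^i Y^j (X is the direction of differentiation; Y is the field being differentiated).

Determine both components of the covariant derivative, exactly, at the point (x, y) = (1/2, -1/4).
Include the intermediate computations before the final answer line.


E = 89/16, F = 0, G = 961/64 at the point
E_x = 0, E_y = 0, F_x = 0, F_y = 0, G_x = -155/16, G_y = 0
EG - F^2 = 85529/1024;  g^inv = (1024/85529) * [[961/64, 0], [0, 89/16]]
first-kind symbols [ij,l] = (1/2)(d_i g_jl + d_j g_il - d_l g_ij): [xx,x] = E_x/2 = 0, [xx,y] = F_x - E_y/2 = 0, [xy,x] = E_y/2 = 0, [xy,y] = G_x/2 = -155/32, [yy,x] = F_y - G_x/2 = 155/32, [yy,y] = G_y/2 = 0
Gamma^x_ij = (G*[ij,x] - F*[ij,y])/(EG - F^2), Gamma^y_ij = (E*[ij,y] - F*[ij,x])/(EG - F^2)
Gamma_xxx = 0, Gamma_xxy = 0, Gamma_xyy = 155/178, Gamma_yxx = 0, Gamma_yxy = -10/31, Gamma_yyy = 0
X = (2, -3/2), Y = (-1/16, -43/48) at the point

Answer: (nabla_X Y)^x = 6665/5696, (nabla_X Y)^y = -9601/1488


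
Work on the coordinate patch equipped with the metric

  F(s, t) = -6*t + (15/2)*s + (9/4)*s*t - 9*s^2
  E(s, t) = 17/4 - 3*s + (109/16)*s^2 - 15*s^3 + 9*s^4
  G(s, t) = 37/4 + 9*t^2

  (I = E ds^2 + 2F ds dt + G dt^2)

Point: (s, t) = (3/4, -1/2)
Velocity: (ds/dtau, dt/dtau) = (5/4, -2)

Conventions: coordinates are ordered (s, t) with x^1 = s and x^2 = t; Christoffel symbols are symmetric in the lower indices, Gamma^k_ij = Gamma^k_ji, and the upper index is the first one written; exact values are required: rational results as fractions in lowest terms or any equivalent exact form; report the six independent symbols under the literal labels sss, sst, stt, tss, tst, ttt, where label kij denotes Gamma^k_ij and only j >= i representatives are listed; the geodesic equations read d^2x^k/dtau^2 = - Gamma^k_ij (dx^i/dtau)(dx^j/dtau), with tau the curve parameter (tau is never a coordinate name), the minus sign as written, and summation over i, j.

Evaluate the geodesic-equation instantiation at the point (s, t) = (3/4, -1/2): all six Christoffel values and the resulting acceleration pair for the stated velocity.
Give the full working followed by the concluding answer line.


E = 301/128, F = 87/32, G = 23/2 at the point
E_s = -93/32, E_t = 0, F_s = -57/8, F_t = -69/16, G_s = 0, G_t = -9
EG - F^2 = 20123/1024;  g^inv = (1024/20123) * [[23/2, -87/32], [-87/32, 301/128]]
first-kind symbols [ij,l] = (1/2)(d_i g_jl + d_j g_il - d_l g_ij): [ss,s] = E_s/2 = -93/64, [ss,t] = F_s - E_t/2 = -57/8, [st,s] = E_t/2 = 0, [st,t] = G_s/2 = 0, [tt,s] = F_t - G_s/2 = -69/16, [tt,t] = G_t/2 = -9/2
Gamma^s_ij = (G*[ij,s] - F*[ij,t])/(EG - F^2), Gamma^t_ij = (E*[ij,t] - F*[ij,s])/(EG - F^2)
Gamma_sss = 2724/20123, Gamma_sst = 0, Gamma_stt = -38256/20123, Gamma_tss = -26223/40246, Gamma_tst = 0, Gamma_ttt = 1170/20123
d^2s/dtau^2 = -(Gamma_sss*(5/4)^2 + 2*Gamma_sst*(5/4)*(-2) + Gamma_stt*(-2)^2) = 595071/80492
d^2t/dtau^2 = -(Gamma_tss*(5/4)^2 + 2*Gamma_tst*(5/4)*(-2) + Gamma_ttt*(-2)^2) = 505815/643936

Answer: Gamma_sss = 2724/20123, Gamma_sst = 0, Gamma_stt = -38256/20123, Gamma_tss = -26223/40246, Gamma_tst = 0, Gamma_ttt = 1170/20123; accelerations (d^2s/dtau^2, d^2t/dtau^2) = (595071/80492, 505815/643936)


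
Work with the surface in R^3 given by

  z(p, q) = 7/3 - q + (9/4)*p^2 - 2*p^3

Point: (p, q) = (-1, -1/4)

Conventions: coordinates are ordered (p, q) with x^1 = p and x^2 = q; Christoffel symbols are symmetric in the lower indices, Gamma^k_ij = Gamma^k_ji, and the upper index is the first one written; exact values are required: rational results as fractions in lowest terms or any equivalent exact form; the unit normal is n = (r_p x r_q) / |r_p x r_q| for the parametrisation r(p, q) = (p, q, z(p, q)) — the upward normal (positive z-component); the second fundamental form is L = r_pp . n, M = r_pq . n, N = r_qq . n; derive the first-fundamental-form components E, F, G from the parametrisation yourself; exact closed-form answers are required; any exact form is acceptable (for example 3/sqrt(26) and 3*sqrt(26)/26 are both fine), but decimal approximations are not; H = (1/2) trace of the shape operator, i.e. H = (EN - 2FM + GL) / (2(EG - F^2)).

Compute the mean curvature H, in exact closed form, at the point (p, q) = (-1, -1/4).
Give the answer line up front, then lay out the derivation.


Answer: H = 132*sqrt(449)/201601

z_p = -21/2, z_q = -1, z_pp = 33/2, z_pq = 0, z_qq = 0
E = 445/4, F = 21/2, G = 2; answer radicand W^2 = 449/4
unnormalised second-form numerators: l = 33/2, m = 0, n = 0; L = l/sqrt(449/4), and similarly M = m/sqrt(W^2), N = n/sqrt(W^2)
H = (E*n - 2*F*m + G*l) / (2*(EG - F^2)*sqrt(W^2)); E*n - 2*F*m + G*l = 33, EG - F^2 = 449/4, so H = (66/449)/sqrt(449/4)


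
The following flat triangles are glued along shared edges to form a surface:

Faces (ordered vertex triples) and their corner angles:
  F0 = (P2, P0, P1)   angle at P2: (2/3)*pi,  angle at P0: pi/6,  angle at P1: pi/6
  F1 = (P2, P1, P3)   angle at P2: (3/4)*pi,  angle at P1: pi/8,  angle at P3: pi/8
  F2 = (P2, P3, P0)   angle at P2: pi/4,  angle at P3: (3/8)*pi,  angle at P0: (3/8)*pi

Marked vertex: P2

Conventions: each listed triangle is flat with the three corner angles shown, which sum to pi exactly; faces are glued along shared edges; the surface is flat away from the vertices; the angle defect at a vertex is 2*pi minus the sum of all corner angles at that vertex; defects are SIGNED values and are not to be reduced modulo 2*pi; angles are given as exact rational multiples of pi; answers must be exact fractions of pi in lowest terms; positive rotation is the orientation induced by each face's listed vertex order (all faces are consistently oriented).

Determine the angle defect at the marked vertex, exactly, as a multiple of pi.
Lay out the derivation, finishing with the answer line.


Sum of corner angles at P2: (5/3)*pi
defect = 2*pi - (5/3)*pi

Answer: defect(P2) = pi/3


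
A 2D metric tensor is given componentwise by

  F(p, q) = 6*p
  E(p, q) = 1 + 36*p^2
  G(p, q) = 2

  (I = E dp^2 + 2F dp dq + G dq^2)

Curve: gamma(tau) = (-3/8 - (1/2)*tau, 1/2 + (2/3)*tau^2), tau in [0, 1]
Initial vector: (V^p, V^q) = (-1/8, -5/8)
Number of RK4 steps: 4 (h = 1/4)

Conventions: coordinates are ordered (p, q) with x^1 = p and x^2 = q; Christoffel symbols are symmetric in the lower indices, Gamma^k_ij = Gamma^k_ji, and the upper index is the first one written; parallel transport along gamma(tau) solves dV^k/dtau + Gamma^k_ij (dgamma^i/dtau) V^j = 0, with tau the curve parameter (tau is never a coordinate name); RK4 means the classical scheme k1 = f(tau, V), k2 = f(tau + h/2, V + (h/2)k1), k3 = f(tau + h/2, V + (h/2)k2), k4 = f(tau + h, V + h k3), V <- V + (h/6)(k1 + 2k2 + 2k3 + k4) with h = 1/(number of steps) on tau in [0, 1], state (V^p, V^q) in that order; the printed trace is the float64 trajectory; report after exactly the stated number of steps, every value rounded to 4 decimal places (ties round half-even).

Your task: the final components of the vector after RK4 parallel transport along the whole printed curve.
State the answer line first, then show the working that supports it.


Answer: V^p = -0.0611, V^q = -0.6448

gamma'(tau) = (-1/2, (4/3)*tau); f(tau, V)^k = -Gamma^k_ij(gamma(tau)) gamma'^i(tau) V^j; h = 1/4; intermediate values shown to 6 dp
curve data and Christoffel symbols at the stage parameters:
  tau = 0.000000: gamma = (-0.375000, 0.500000), gamma' = (-0.500000, 0.000000); Gamma_ppp = -1.911504, Gamma_ppq = 0.000000, Gamma_pqq = 0.000000, Gamma_qpp = 0.849558, Gamma_qpq = 0.000000, Gamma_qqq = 0.000000
  tau = 0.125000: gamma = (-0.437500, 0.510417), gamma' = (-0.500000, 0.166667); Gamma_ppp = -1.771529, Gamma_ppq = 0.000000, Gamma_pqq = 0.000000, Gamma_qpp = 0.674868, Gamma_qpq = 0.000000, Gamma_qqq = 0.000000
  tau = 0.250000: gamma = (-0.500000, 0.541667), gamma' = (-0.500000, 0.333333); Gamma_ppp = -1.636364, Gamma_ppq = 0.000000, Gamma_pqq = 0.000000, Gamma_qpp = 0.545455, Gamma_qpq = 0.000000, Gamma_qqq = 0.000000
  tau = 0.375000: gamma = (-0.562500, 0.593750), gamma' = (-0.500000, 0.500000); Gamma_ppp = -1.512252, Gamma_ppq = 0.000000, Gamma_pqq = 0.000000, Gamma_qpp = 0.448075, Gamma_qpq = 0.000000, Gamma_qqq = 0.000000
  tau = 0.500000: gamma = (-0.625000, 0.666667), gamma' = (-0.500000, 0.666667); Gamma_ppp = -1.400778, Gamma_ppq = 0.000000, Gamma_pqq = 0.000000, Gamma_qpp = 0.373541, Gamma_qpq = 0.000000, Gamma_qqq = 0.000000
  tau = 0.625000: gamma = (-0.687500, 0.760417), gamma' = (-0.500000, 0.833333); Gamma_ppp = -1.301561, Gamma_ppq = 0.000000, Gamma_pqq = 0.000000, Gamma_qpp = 0.315530, Gamma_qpq = 0.000000, Gamma_qqq = 0.000000
  tau = 0.750000: gamma = (-0.750000, 0.875000), gamma' = (-0.500000, 1.000000); Gamma_ppp = -1.213483, Gamma_ppq = 0.000000, Gamma_pqq = 0.000000, Gamma_qpp = 0.269663, Gamma_qpq = 0.000000, Gamma_qqq = 0.000000
  tau = 0.875000: gamma = (-0.812500, 1.010417), gamma' = (-0.500000, 1.166667); Gamma_ppp = -1.135233, Gamma_ppq = 0.000000, Gamma_pqq = 0.000000, Gamma_qpp = 0.232868, Gamma_qpq = 0.000000, Gamma_qqq = 0.000000
  tau = 1.000000: gamma = (-0.875000, 1.166667), gamma' = (-0.500000, 1.333333); Gamma_ppp = -1.065539, Gamma_ppq = 0.000000, Gamma_pqq = 0.000000, Gamma_qpp = 0.202960, Gamma_qpq = 0.000000, Gamma_qqq = 0.000000
step 0: V^p = -0.1250, V^q = -0.6250
step 1: k1 = (0.119469, -0.053097), k2 = (0.097493, -0.037140), k3 = (0.099926, -0.038067), k4 = (0.081833, -0.027278); V <- V + (h/6)(k1 + 2k2 + 2k3 + k4): V^p = -0.1002, V^q = -0.6346
step 2: k1 = (0.081950, -0.027317), k2 = (0.067989, -0.020145), k3 = (0.069308, -0.020536), k4 = (0.058016, -0.015471); V <- V + (h/6)(k1 + 2k2 + 2k3 + k4): V^p = -0.0829, V^q = -0.6398
step 3: k1 = (0.058054, -0.015481), k2 = (0.049219, -0.011932), k3 = (0.049938, -0.012106), k4 = (0.042716, -0.009493); V <- V + (h/6)(k1 + 2k2 + 2k3 + k4): V^p = -0.0704, V^q = -0.6428
step 4: k1 = (0.042730, -0.009496), k2 = (0.036943, -0.007578), k3 = (0.037354, -0.007662), k4 = (0.032545, -0.006199); V <- V + (h/6)(k1 + 2k2 + 2k3 + k4): V^p = -0.0611, V^q = -0.6448


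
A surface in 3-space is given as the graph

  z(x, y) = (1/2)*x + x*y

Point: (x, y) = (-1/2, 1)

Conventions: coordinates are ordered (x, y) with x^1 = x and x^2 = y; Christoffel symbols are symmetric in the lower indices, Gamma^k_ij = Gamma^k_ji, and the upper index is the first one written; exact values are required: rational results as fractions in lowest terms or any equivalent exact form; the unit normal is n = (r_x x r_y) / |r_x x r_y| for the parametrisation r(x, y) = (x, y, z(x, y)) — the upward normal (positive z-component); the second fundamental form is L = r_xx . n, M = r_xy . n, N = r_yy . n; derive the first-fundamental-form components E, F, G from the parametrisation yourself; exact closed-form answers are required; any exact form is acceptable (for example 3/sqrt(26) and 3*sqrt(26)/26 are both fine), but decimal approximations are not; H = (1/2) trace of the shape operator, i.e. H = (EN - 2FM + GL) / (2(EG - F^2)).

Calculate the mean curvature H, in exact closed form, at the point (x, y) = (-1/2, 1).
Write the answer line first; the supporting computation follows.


Answer: H = 3*sqrt(14)/98

z_x = 3/2, z_y = -1/2, z_xx = 0, z_xy = 1, z_yy = 0
E = 13/4, F = -3/4, G = 5/4; answer radicand W^2 = 7/2
unnormalised second-form numerators: l = 0, m = 1, n = 0; L = l/sqrt(7/2), and similarly M = m/sqrt(W^2), N = n/sqrt(W^2)
H = (E*n - 2*F*m + G*l) / (2*(EG - F^2)*sqrt(W^2)); E*n - 2*F*m + G*l = 3/2, EG - F^2 = 7/2, so H = (3/14)/sqrt(7/2)


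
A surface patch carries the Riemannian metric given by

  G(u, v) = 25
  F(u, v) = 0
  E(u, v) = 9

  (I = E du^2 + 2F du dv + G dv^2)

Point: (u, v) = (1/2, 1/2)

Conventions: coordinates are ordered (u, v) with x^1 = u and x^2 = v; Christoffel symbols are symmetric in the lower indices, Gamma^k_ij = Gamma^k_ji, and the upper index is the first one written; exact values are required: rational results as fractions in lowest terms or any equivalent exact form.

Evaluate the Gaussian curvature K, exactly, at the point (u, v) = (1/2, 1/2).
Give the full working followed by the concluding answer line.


E = 9, F = 0, G = 25, EG - F^2 = 225 at the point
E_u = 0, E_v = 0, F_u = 0, F_v = 0, G_u = 0, G_v = 0
E_vv = 0, F_uv = 0, G_uu = 0
By Brioschi, K is (det M1 - det M2) divided by (EG - F^2) squared.
M1 = [[-E_vv/2 + F_uv - G_uu/2, E_u/2, F_u - E_v/2], [F_v - G_u/2, E, F], [G_v/2, F, G]] = [[0, 0, 0], [0, 9, 0], [0, 0, 25]]; det M1 = 0
M2 = [[0, E_v/2, G_u/2], [E_v/2, E, F], [G_u/2, F, G]] = [[0, 0, 0], [0, 9, 0], [0, 0, 25]]; det M2 = 0
det M1 - det M2 = 0; K = 0 / (225)^2 = 0

Answer: K = 0


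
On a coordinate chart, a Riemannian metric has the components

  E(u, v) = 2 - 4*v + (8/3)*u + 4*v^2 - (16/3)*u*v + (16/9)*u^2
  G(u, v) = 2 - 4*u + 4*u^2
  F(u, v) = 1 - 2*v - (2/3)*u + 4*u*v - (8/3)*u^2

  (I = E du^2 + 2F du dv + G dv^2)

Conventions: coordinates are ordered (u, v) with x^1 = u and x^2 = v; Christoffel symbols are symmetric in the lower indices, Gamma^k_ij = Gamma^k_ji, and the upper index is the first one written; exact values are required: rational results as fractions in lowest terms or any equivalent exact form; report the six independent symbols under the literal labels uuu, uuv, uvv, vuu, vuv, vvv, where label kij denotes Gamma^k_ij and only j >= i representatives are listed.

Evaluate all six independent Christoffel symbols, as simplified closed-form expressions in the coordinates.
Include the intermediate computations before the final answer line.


E = 2 - 4*v + (8/3)*u + 4*v^2 - (16/3)*u*v + (16/9)*u^2; F = 1 - 2*v - (2/3)*u + 4*u*v - (8/3)*u^2; G = 2 - 4*u + 4*u^2
Gamma^k_ij = (1/2) g^{kl} (d_i g_jl + d_j g_il - d_l g_ij), with g^inv = (1/(EG-F^2)) [[G, -F], [-F, E]]
first partials: E_u = 8/3 - (16/3)*v + (32/9)*u, E_v = -4 + 8*v - (16/3)*u, F_u = -2/3 + 4*v - (16/3)*u, F_v = -2 + 4*u, G_u = -4 + 8*u, G_v = 0
D = EG - F^2 = 3 - 4*v - (4/3)*u + 4*v^2 - (16/3)*u*v + (52/9)*u^2
expanded: Gamma^u_uu = (G E_u - 2F F_u + F E_v)/(2D), Gamma^u_uv = (G E_v - F G_u)/(2D), Gamma^u_vv = (2G F_v - G G_u - F G_v)/(2D), Gamma^v_uu = (2E F_u - E E_v - F E_u)/(2D), Gamma^v_uv = (E G_u - F E_v)/(2D), Gamma^v_vv = (E G_v - 2F F_v + F G_u)/(2D); substitute and cancel common factors

Answer: Gamma_uuu = (16*u - 24*v + 12)/(52*u^2 - 48*u*v - 12*u + 36*v^2 - 36*v + 27), Gamma_uuv = (-24*u + 36*v - 18)/(52*u^2 - 48*u*v - 12*u + 36*v^2 - 36*v + 27), Gamma_uvv = 0, Gamma_vuu = (12 - 24*u)/(52*u^2 - 48*u*v - 12*u + 36*v^2 - 36*v + 27), Gamma_vuv = (36*u - 18)/(52*u^2 - 48*u*v - 12*u + 36*v^2 - 36*v + 27), Gamma_vvv = 0


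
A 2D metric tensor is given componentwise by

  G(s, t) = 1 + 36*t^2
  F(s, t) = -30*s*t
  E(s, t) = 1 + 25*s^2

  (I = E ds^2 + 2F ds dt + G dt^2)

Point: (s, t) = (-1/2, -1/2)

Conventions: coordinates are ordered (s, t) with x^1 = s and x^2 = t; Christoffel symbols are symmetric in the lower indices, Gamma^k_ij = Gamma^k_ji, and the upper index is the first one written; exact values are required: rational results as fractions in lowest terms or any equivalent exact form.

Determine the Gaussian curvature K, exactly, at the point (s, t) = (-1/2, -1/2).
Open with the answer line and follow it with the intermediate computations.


Answer: K = -96/845

E = 29/4, F = -15/2, G = 10, EG - F^2 = 65/4 at the point
E_s = -25, E_t = 0, F_s = 15, F_t = 15, G_s = 0, G_t = -36
E_tt = 0, F_st = -30, G_ss = 0
Evaluate Brioschi's two determinant matrices M1, M2 and divide by (EG - F^2)^2.
M1 = [[-E_tt/2 + F_st - G_ss/2, E_s/2, F_s - E_t/2], [F_t - G_s/2, E, F], [G_t/2, F, G]] = [[-30, -25/2, 15], [15, 29/4, -15/2], [-18, -15/2, 10]]; det M1 = -30
M2 = [[0, E_t/2, G_s/2], [E_t/2, E, F], [G_s/2, F, G]] = [[0, 0, 0], [0, 29/4, -15/2], [0, -15/2, 10]]; det M2 = 0
det M1 - det M2 = -30; K = -30 / (65/4)^2 = -96/845


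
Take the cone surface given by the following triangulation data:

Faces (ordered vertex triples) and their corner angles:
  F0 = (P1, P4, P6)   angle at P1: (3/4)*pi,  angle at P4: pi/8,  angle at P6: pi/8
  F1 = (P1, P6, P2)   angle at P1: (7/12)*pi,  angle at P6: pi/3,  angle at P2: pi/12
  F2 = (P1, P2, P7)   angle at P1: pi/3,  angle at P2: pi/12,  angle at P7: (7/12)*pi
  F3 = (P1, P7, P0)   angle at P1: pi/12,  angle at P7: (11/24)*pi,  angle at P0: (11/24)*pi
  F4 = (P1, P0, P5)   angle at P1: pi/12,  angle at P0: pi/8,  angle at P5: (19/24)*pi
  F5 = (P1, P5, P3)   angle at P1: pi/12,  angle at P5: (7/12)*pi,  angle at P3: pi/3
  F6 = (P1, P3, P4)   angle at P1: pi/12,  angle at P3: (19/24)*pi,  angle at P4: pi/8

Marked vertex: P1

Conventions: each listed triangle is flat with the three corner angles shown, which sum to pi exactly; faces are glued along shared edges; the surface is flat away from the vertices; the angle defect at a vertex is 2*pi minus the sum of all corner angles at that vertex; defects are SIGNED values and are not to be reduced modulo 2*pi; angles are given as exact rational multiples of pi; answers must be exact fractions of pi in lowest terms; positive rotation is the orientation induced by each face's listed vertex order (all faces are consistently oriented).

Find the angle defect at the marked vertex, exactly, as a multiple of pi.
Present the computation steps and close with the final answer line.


Sum of corner angles at P1: 2*pi
defect = 2*pi - 2*pi

Answer: defect(P1) = 0
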